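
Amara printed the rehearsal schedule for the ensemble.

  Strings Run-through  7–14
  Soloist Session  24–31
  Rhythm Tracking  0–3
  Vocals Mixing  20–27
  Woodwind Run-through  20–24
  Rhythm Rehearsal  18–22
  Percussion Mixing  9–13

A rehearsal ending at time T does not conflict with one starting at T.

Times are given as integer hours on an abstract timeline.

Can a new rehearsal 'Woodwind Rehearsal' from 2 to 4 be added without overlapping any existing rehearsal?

No — it overlaps Rhythm Tracking

Rhythm Tracking: starts 0 before Woodwind Rehearsal ends 4, and ends 3 after Woodwind Rehearsal starts 2 → overlap.
Strings Run-through: starts 7 at or after Woodwind Rehearsal ends 4 → clear.
Percussion Mixing: starts 9 at or after Woodwind Rehearsal ends 4 → clear.
Rhythm Rehearsal: starts 18 at or after Woodwind Rehearsal ends 4 → clear.
Vocals Mixing: starts 20 at or after Woodwind Rehearsal ends 4 → clear.
Woodwind Run-through: starts 20 at or after Woodwind Rehearsal ends 4 → clear.
Soloist Session: starts 24 at or after Woodwind Rehearsal ends 4 → clear.
Woodwind Rehearsal overlaps Rhythm Tracking.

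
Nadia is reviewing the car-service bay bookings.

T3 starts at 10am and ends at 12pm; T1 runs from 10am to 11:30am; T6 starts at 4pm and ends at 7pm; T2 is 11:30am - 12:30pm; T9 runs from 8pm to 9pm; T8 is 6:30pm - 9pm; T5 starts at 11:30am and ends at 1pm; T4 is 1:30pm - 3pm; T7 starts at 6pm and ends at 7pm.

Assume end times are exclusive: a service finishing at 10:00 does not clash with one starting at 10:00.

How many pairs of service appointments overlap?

Sorted by start: T1, T3, T2, T5, T4, T6, T7, T8, T9.
T3 starts before T1 ends → T1 and T3 overlap.
T2 starts exactly when T1 ends (back-to-back, no overlap), so T1 has no further overlaps.
T2 starts before T3 ends → T3 and T2 overlap.
T5 starts before T3 ends → T3 and T5 overlap.
T4 starts after T3 ends, so T3 has no further overlaps.
T5 starts before T2 ends → T2 and T5 overlap.
T4 starts after T2 ends, so T2 has no further overlaps.
T4 starts after T5 ends, so T5 has no further overlaps.
T6 starts after T4 ends, so T4 has no further overlaps.
T7 starts before T6 ends → T6 and T7 overlap.
T8 starts before T6 ends → T6 and T8 overlap.
T9 starts after T6 ends.
T8 starts before T7 ends → T7 and T8 overlap.
T9 starts after T7 ends.
T9 starts before T8 ends → T8 and T9 overlap.
Overlapping pairs: T1 & T3, T2 & T3, T2 & T5, T3 & T5, T6 & T7, T6 & T8, T7 & T8, T8 & T9 — 8 in total.

8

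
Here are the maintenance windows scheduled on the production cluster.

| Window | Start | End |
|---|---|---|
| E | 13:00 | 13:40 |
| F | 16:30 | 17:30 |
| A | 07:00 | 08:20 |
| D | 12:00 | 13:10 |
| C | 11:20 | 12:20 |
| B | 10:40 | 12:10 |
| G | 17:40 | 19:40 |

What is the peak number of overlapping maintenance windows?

Walk through starts and ends in time order (an end at T is processed before a start at T):
07:00 start A → 1
08:20 end A → 0
10:40 start B → 1
11:20 start C → 2
12:00 start D → 3
12:10 end B → 2
12:20 end C → 1
13:00 start E → 2
13:10 end D → 1
13:40 end E → 0
16:30 start F → 1
17:30 end F → 0
17:40 start G → 1
19:40 end G → 0
Peak is 3, at 12:00 (B, C, D).

3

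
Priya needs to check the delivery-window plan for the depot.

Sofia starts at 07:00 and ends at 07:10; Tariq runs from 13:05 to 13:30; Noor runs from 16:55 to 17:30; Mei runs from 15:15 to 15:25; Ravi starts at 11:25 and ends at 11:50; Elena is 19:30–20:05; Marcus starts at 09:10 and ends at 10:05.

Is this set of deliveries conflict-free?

Check each pair: they overlap iff neither finishes before the other starts.
Sorted by start: Sofia, Marcus, Ravi, Tariq, Mei, Noor, Elena.
Marcus starts after Sofia ends, so Sofia has no further overlaps.
Ravi starts after Marcus ends, so Marcus has no further overlaps.
Tariq starts after Ravi ends, so Ravi has no further overlaps.
Mei starts after Tariq ends, so Tariq has no further overlaps.
Noor starts after Mei ends, so Mei has no further overlaps.
Elena starts after Noor ends.
Every pair is clear; the schedule has no overlaps.

Yes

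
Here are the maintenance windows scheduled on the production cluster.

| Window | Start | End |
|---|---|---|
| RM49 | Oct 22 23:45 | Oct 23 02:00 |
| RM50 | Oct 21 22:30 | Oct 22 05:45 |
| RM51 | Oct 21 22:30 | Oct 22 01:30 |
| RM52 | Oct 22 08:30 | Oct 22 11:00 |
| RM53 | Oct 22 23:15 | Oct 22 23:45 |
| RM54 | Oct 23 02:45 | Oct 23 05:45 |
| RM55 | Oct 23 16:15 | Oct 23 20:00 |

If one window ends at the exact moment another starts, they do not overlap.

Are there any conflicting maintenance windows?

Yes

Check each pair: they overlap iff neither finishes before the other starts.
Sorted by start: RM50, RM51, RM52, RM53, RM49, RM54, RM55.
RM51 starts before RM50 ends → RM50 and RM51 overlap.
That's a conflict, so the schedule is not conflict-free.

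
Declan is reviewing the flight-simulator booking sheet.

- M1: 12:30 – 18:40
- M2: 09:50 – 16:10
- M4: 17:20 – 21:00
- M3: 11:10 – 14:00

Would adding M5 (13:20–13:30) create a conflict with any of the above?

Yes — it overlaps M1, M2, M3

M2: starts 09:50 before M5 ends 13:30, and ends 16:10 after M5 starts 13:20 → overlap.
M3: starts 11:10 before M5 ends 13:30, and ends 14:00 after M5 starts 13:20 → overlap.
M1: starts 12:30 before M5 ends 13:30, and ends 18:40 after M5 starts 13:20 → overlap.
M4: starts 17:20 at or after M5 ends 13:30 → clear.
M5 overlaps M1, M2, M3.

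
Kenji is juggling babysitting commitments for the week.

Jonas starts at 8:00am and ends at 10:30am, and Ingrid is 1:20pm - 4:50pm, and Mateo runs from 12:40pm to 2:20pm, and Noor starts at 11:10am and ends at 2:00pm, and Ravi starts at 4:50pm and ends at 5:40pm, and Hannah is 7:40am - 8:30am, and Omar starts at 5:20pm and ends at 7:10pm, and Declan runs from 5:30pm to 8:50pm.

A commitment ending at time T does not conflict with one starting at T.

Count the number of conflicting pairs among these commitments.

7

Sorted by start: Hannah, Jonas, Noor, Mateo, Ingrid, Ravi, Omar, Declan.
Jonas starts before Hannah ends → Hannah and Jonas overlap.
Noor starts after Hannah ends, so Hannah has no further overlaps.
Noor starts after Jonas ends, so Jonas has no further overlaps.
Mateo starts before Noor ends → Noor and Mateo overlap.
Ingrid starts before Noor ends → Noor and Ingrid overlap.
Ravi starts after Noor ends, so Noor has no further overlaps.
Ingrid starts before Mateo ends → Mateo and Ingrid overlap.
Ravi starts after Mateo ends, so Mateo has no further overlaps.
Ravi starts exactly when Ingrid ends (back-to-back, no overlap), so Ingrid has no further overlaps.
Omar starts before Ravi ends → Ravi and Omar overlap.
Declan starts before Ravi ends → Ravi and Declan overlap.
Declan starts before Omar ends → Omar and Declan overlap.
Overlapping pairs: Declan & Omar, Declan & Ravi, Hannah & Jonas, Ingrid & Mateo, Ingrid & Noor, Mateo & Noor, Omar & Ravi — 7 in total.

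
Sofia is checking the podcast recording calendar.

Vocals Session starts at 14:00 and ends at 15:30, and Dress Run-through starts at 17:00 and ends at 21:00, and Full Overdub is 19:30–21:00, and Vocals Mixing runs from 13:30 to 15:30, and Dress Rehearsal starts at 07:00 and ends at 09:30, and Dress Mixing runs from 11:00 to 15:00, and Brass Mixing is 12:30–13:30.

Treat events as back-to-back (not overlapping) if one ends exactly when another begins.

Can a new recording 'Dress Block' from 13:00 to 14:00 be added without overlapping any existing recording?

No — it overlaps Brass Mixing, Dress Mixing, Vocals Mixing

Dress Rehearsal: ends 09:30 at or before Dress Block starts 13:00 → clear.
Dress Mixing: starts 11:00 before Dress Block ends 14:00, and ends 15:00 after Dress Block starts 13:00 → overlap.
Brass Mixing: starts 12:30 before Dress Block ends 14:00, and ends 13:30 after Dress Block starts 13:00 → overlap.
Vocals Mixing: starts 13:30 before Dress Block ends 14:00, and ends 15:30 after Dress Block starts 13:00 → overlap.
Vocals Session: starts 14:00 at or after Dress Block ends 14:00 → clear.
Dress Run-through: starts 17:00 at or after Dress Block ends 14:00 → clear.
Full Overdub: starts 19:30 at or after Dress Block ends 14:00 → clear.
Dress Block overlaps Dress Mixing, Brass Mixing, Vocals Mixing.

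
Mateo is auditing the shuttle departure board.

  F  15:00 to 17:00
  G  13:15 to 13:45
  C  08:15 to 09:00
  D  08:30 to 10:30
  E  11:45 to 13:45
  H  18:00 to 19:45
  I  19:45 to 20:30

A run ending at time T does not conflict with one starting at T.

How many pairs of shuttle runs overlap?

Sorted by start: C, D, E, G, F, H, I.
D starts before C ends → C and D overlap.
E starts after C ends — done with C.
E starts after D ends — done with D.
G starts before E ends → E and G overlap.
F starts after E ends — done with E.
F starts after G ends — done with G.
H starts after F ends — done with F.
I starts exactly when H ends (back-to-back, no overlap).
Overlapping pairs: C & D, E & G — 2 in total.

2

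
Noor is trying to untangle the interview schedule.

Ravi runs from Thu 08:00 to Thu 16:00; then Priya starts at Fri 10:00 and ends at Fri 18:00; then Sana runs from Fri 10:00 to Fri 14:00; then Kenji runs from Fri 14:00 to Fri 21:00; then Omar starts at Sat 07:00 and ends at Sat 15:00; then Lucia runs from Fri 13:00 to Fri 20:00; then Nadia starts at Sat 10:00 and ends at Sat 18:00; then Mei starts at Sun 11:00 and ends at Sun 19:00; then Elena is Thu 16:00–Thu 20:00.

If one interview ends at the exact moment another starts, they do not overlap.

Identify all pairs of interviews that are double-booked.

Sorted by start: Ravi, Elena, Priya, Sana, Lucia, Kenji, Omar, Nadia, Mei.
Elena starts exactly when Ravi ends (back-to-back, no overlap) — done with Ravi.
Priya starts after Elena ends — done with Elena.
Sana starts before Priya ends → Priya and Sana overlap.
Lucia starts before Priya ends → Priya and Lucia overlap.
Kenji starts before Priya ends → Priya and Kenji overlap.
Omar starts after Priya ends — done with Priya.
Lucia starts before Sana ends → Sana and Lucia overlap.
Kenji starts exactly when Sana ends (back-to-back, no overlap) — done with Sana.
Kenji starts before Lucia ends → Lucia and Kenji overlap.
Omar starts after Lucia ends — done with Lucia.
Omar starts after Kenji ends — done with Kenji.
Nadia starts before Omar ends → Omar and Nadia overlap.
Mei starts after Omar ends.
Mei starts after Nadia ends.

Kenji & Lucia, Kenji & Priya, Lucia & Priya, Lucia & Sana, Nadia & Omar, Priya & Sana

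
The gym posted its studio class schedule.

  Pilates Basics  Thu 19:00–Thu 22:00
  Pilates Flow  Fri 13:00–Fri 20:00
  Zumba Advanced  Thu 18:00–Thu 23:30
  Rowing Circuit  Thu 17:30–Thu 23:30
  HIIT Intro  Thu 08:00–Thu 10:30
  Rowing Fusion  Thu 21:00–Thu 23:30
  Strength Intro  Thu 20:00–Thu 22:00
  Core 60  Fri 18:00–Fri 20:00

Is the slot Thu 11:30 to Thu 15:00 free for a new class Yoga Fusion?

HIIT Intro: ends Thu 10:30 at or before Yoga Fusion starts Thu 11:30 → clear.
Rowing Circuit: starts Thu 17:30 at or after Yoga Fusion ends Thu 15:00 → clear.
Zumba Advanced: starts Thu 18:00 at or after Yoga Fusion ends Thu 15:00 → clear.
Pilates Basics: starts Thu 19:00 at or after Yoga Fusion ends Thu 15:00 → clear.
Strength Intro: starts Thu 20:00 at or after Yoga Fusion ends Thu 15:00 → clear.
Rowing Fusion: starts Thu 21:00 at or after Yoga Fusion ends Thu 15:00 → clear.
Pilates Flow: starts Fri 13:00 at or after Yoga Fusion ends Thu 15:00 → clear.
Core 60: starts Fri 18:00 at or after Yoga Fusion ends Thu 15:00 → clear.

Yes — the slot is free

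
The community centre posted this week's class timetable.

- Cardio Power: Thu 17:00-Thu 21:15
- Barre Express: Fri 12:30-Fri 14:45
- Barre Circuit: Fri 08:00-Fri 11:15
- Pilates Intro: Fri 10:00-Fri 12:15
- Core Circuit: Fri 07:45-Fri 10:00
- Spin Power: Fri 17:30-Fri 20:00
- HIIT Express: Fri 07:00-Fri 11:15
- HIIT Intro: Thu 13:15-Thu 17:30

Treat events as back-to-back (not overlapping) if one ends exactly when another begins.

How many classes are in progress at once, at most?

3

Sort all start/end points and keep a running count:
Thu 13:15 start HIIT Intro → 1
Thu 17:00 start Cardio Power → 2
Thu 17:30 end HIIT Intro → 1
Thu 21:15 end Cardio Power → 0
Fri 07:00 start HIIT Express → 1
Fri 07:45 start Core Circuit → 2
Fri 08:00 start Barre Circuit → 3
Fri 10:00 end Core Circuit → 2
Fri 10:00 start Pilates Intro → 3
Fri 11:15 end Barre Circuit → 2
Fri 11:15 end HIIT Express → 1
Fri 12:15 end Pilates Intro → 0
Fri 12:30 start Barre Express → 1
Fri 14:45 end Barre Express → 0
Fri 17:30 start Spin Power → 1
Fri 20:00 end Spin Power → 0
Peak is 3, at Fri 08:00 (Barre Circuit, Core Circuit, HIIT Express).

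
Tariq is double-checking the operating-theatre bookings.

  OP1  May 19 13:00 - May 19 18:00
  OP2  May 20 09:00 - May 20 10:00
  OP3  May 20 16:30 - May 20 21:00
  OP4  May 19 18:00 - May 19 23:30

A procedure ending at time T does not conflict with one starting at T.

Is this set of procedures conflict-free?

Yes

Sorted by start: OP1, OP4, OP2, OP3.
OP4 starts exactly when OP1 ends (back-to-back, no overlap), so nothing later overlaps OP1 either.
OP2 starts after OP4 ends, so nothing later overlaps OP4 either.
OP3 starts after OP2 ends.
Every pair is clear; the schedule has no overlaps.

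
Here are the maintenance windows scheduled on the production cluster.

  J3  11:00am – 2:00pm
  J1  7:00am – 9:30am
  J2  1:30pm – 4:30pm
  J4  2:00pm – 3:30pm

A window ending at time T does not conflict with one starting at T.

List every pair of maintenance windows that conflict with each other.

Sorted by start: J1, J3, J2, J4.
J3 starts after J1 ends; J1 is clear from here.
J2 starts before J3 ends → J3 and J2 overlap.
J4 starts exactly when J3 ends (back-to-back, no overlap).
J4 starts before J2 ends → J2 and J4 overlap.

J2 & J3, J2 & J4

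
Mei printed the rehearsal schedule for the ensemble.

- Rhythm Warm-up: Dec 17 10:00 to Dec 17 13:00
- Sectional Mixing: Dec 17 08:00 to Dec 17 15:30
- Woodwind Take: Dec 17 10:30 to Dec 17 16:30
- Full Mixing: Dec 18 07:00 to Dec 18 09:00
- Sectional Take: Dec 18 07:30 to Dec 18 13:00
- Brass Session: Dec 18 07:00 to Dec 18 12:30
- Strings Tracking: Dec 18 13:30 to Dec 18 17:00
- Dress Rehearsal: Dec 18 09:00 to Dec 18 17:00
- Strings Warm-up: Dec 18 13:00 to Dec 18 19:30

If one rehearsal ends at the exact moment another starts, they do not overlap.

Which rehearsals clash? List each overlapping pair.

Brass Session & Dress Rehearsal, Brass Session & Full Mixing, Brass Session & Sectional Take, Dress Rehearsal & Sectional Take, Dress Rehearsal & Strings Tracking, Dress Rehearsal & Strings Warm-up, Full Mixing & Sectional Take, Rhythm Warm-up & Sectional Mixing, Rhythm Warm-up & Woodwind Take, Sectional Mixing & Woodwind Take, Strings Tracking & Strings Warm-up

Two intervals overlap when each starts before the other ends.
Sorted by start: Sectional Mixing, Rhythm Warm-up, Woodwind Take, Full Mixing, Brass Session, Sectional Take, Dress Rehearsal, Strings Warm-up, Strings Tracking.
Rhythm Warm-up starts before Sectional Mixing ends → Sectional Mixing and Rhythm Warm-up overlap.
Woodwind Take starts before Sectional Mixing ends → Sectional Mixing and Woodwind Take overlap.
Full Mixing starts after Sectional Mixing ends, so Sectional Mixing has no further overlaps.
Woodwind Take starts before Rhythm Warm-up ends → Rhythm Warm-up and Woodwind Take overlap.
Full Mixing starts after Rhythm Warm-up ends, so Rhythm Warm-up has no further overlaps.
Full Mixing starts after Woodwind Take ends, so Woodwind Take has no further overlaps.
Brass Session starts before Full Mixing ends → Full Mixing and Brass Session overlap.
Sectional Take starts before Full Mixing ends → Full Mixing and Sectional Take overlap.
Dress Rehearsal starts exactly when Full Mixing ends (back-to-back, no overlap), so Full Mixing has no further overlaps.
Sectional Take starts before Brass Session ends → Brass Session and Sectional Take overlap.
Dress Rehearsal starts before Brass Session ends → Brass Session and Dress Rehearsal overlap.
Strings Warm-up starts after Brass Session ends, so Brass Session has no further overlaps.
Dress Rehearsal starts before Sectional Take ends → Sectional Take and Dress Rehearsal overlap.
Strings Warm-up starts exactly when Sectional Take ends (back-to-back, no overlap), so Sectional Take has no further overlaps.
Strings Warm-up starts before Dress Rehearsal ends → Dress Rehearsal and Strings Warm-up overlap.
Strings Tracking starts before Dress Rehearsal ends → Dress Rehearsal and Strings Tracking overlap.
Strings Tracking starts before Strings Warm-up ends → Strings Warm-up and Strings Tracking overlap.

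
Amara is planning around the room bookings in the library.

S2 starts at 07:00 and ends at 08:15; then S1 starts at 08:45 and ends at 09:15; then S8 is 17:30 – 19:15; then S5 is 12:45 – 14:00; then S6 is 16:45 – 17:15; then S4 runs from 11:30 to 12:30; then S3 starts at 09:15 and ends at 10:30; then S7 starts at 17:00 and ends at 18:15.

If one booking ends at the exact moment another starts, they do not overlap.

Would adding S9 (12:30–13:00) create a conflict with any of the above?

Yes — it overlaps S5

S2: ends 08:15 at or before S9 starts 12:30 → clear.
S1: ends 09:15 at or before S9 starts 12:30 → clear.
S3: ends 10:30 at or before S9 starts 12:30 → clear.
S4: ends 12:30 at or before S9 starts 12:30 → clear.
S5: starts 12:45 before S9 ends 13:00, and ends 14:00 after S9 starts 12:30 → overlap.
S6: starts 16:45 at or after S9 ends 13:00 → clear.
S7: starts 17:00 at or after S9 ends 13:00 → clear.
S8: starts 17:30 at or after S9 ends 13:00 → clear.
S9 overlaps S5.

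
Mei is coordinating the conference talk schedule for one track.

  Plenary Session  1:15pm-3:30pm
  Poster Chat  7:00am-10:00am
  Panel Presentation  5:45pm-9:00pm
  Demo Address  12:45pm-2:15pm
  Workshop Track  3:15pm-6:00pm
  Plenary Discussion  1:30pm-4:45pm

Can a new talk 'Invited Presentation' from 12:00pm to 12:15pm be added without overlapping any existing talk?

Poster Chat: ends 10:00am at or before Invited Presentation starts 12:00pm → clear.
Demo Address: starts 12:45pm at or after Invited Presentation ends 12:15pm → clear.
Plenary Session: starts 1:15pm at or after Invited Presentation ends 12:15pm → clear.
Plenary Discussion: starts 1:30pm at or after Invited Presentation ends 12:15pm → clear.
Workshop Track: starts 3:15pm at or after Invited Presentation ends 12:15pm → clear.
Panel Presentation: starts 5:45pm at or after Invited Presentation ends 12:15pm → clear.

Yes — the slot is free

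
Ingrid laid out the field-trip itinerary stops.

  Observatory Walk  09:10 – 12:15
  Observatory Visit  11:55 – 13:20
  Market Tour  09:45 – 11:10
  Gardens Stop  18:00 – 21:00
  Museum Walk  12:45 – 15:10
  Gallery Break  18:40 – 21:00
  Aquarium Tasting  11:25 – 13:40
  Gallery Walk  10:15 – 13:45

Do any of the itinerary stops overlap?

Sorted by start: Observatory Walk, Market Tour, Gallery Walk, Aquarium Tasting, Observatory Visit, Museum Walk, Gardens Stop, Gallery Break.
Market Tour starts before Observatory Walk ends → Observatory Walk and Market Tour overlap.
That's a conflict, so the schedule is not conflict-free.

Yes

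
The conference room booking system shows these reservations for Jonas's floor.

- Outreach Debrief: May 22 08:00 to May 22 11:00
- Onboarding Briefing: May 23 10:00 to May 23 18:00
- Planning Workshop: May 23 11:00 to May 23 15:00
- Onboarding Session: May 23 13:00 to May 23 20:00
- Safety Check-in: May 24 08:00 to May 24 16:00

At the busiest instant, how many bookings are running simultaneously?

Sweep the timeline, counting +1 at each start and −1 at each end (ends before starts at a tie):
May 22 08:00 start Outreach Debrief → 1
May 22 11:00 end Outreach Debrief → 0
May 23 10:00 start Onboarding Briefing → 1
May 23 11:00 start Planning Workshop → 2
May 23 13:00 start Onboarding Session → 3
May 23 15:00 end Planning Workshop → 2
May 23 18:00 end Onboarding Briefing → 1
May 23 20:00 end Onboarding Session → 0
May 24 08:00 start Safety Check-in → 1
May 24 16:00 end Safety Check-in → 0
Peak is 3, at May 23 13:00 (Onboarding Briefing, Onboarding Session, Planning Workshop).

3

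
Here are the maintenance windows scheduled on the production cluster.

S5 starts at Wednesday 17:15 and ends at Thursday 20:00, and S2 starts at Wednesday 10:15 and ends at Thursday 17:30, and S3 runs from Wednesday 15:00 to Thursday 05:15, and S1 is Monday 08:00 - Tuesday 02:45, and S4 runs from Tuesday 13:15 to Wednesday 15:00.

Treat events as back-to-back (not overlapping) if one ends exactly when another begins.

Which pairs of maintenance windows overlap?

Sorted by start: S1, S4, S2, S3, S5.
S4 starts after S1 ends, so nothing later overlaps S1 either.
S2 starts before S4 ends → S4 and S2 overlap.
S3 starts exactly when S4 ends (back-to-back, no overlap), so nothing later overlaps S4 either.
S3 starts before S2 ends → S2 and S3 overlap.
S5 starts before S2 ends → S2 and S5 overlap.
S5 starts before S3 ends → S3 and S5 overlap.

S2 & S3, S2 & S4, S2 & S5, S3 & S5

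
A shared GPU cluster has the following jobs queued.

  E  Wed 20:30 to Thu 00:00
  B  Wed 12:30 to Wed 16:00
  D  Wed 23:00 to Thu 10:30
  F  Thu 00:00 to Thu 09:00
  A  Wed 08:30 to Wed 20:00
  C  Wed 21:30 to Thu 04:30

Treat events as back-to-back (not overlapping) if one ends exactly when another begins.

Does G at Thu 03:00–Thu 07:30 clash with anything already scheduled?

A: ends Wed 20:00 at or before G starts Thu 03:00 → clear.
B: ends Wed 16:00 at or before G starts Thu 03:00 → clear.
E: ends Thu 00:00 at or before G starts Thu 03:00 → clear.
C: starts Wed 21:30 before G ends Thu 07:30, and ends Thu 04:30 after G starts Thu 03:00 → overlap.
D: starts Wed 23:00 before G ends Thu 07:30, and ends Thu 10:30 after G starts Thu 03:00 → overlap.
F: starts Thu 00:00 before G ends Thu 07:30, and ends Thu 09:00 after G starts Thu 03:00 → overlap.
G overlaps C, D, F.

Yes — it overlaps C, D, F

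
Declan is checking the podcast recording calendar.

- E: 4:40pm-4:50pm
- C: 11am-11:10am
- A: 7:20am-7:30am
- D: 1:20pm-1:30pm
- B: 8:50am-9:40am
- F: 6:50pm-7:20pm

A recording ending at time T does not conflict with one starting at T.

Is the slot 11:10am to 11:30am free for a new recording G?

A: ends 7:30am at or before G starts 11:10am → clear.
B: ends 9:40am at or before G starts 11:10am → clear.
C: ends 11:10am at or before G starts 11:10am → clear.
D: starts 1:20pm at or after G ends 11:30am → clear.
E: starts 4:40pm at or after G ends 11:30am → clear.
F: starts 6:50pm at or after G ends 11:30am → clear.

Yes — the slot is free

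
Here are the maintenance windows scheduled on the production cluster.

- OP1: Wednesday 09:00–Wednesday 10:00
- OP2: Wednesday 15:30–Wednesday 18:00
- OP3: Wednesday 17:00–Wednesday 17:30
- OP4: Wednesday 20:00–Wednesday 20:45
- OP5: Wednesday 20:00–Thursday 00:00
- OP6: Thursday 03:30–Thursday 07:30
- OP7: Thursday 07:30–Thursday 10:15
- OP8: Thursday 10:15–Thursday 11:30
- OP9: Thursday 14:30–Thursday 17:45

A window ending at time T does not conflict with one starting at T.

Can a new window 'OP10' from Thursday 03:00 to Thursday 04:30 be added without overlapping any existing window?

OP1: ends Wednesday 10:00 at or before OP10 starts Thursday 03:00 → clear.
OP2: ends Wednesday 18:00 at or before OP10 starts Thursday 03:00 → clear.
OP3: ends Wednesday 17:30 at or before OP10 starts Thursday 03:00 → clear.
OP4: ends Wednesday 20:45 at or before OP10 starts Thursday 03:00 → clear.
OP5: ends Thursday 00:00 at or before OP10 starts Thursday 03:00 → clear.
OP6: starts Thursday 03:30 before OP10 ends Thursday 04:30, and ends Thursday 07:30 after OP10 starts Thursday 03:00 → overlap.
OP7: starts Thursday 07:30 at or after OP10 ends Thursday 04:30 → clear.
OP8: starts Thursday 10:15 at or after OP10 ends Thursday 04:30 → clear.
OP9: starts Thursday 14:30 at or after OP10 ends Thursday 04:30 → clear.
OP10 overlaps OP6.

No — it overlaps OP6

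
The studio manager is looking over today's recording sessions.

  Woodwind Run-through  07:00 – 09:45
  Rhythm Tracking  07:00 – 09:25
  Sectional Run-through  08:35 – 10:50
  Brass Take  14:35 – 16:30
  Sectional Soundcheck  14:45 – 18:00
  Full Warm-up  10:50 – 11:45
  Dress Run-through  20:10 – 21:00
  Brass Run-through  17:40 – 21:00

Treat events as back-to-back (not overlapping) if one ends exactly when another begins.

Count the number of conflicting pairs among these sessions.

Two intervals overlap when each starts before the other ends.
Sorted by start: Woodwind Run-through, Rhythm Tracking, Sectional Run-through, Full Warm-up, Brass Take, Sectional Soundcheck, Brass Run-through, Dress Run-through.
Rhythm Tracking starts before Woodwind Run-through ends → Woodwind Run-through and Rhythm Tracking overlap.
Sectional Run-through starts before Woodwind Run-through ends → Woodwind Run-through and Sectional Run-through overlap.
Full Warm-up starts after Woodwind Run-through ends; Woodwind Run-through is clear from here.
Sectional Run-through starts before Rhythm Tracking ends → Rhythm Tracking and Sectional Run-through overlap.
Full Warm-up starts after Rhythm Tracking ends; Rhythm Tracking is clear from here.
Full Warm-up starts exactly when Sectional Run-through ends (back-to-back, no overlap); Sectional Run-through is clear from here.
Brass Take starts after Full Warm-up ends; Full Warm-up is clear from here.
Sectional Soundcheck starts before Brass Take ends → Brass Take and Sectional Soundcheck overlap.
Brass Run-through starts after Brass Take ends; Brass Take is clear from here.
Brass Run-through starts before Sectional Soundcheck ends → Sectional Soundcheck and Brass Run-through overlap.
Dress Run-through starts after Sectional Soundcheck ends.
Dress Run-through starts before Brass Run-through ends → Brass Run-through and Dress Run-through overlap.
Overlapping pairs: Brass Run-through & Dress Run-through, Brass Run-through & Sectional Soundcheck, Brass Take & Sectional Soundcheck, Rhythm Tracking & Sectional Run-through, Rhythm Tracking & Woodwind Run-through, Sectional Run-through & Woodwind Run-through — 6 in total.

6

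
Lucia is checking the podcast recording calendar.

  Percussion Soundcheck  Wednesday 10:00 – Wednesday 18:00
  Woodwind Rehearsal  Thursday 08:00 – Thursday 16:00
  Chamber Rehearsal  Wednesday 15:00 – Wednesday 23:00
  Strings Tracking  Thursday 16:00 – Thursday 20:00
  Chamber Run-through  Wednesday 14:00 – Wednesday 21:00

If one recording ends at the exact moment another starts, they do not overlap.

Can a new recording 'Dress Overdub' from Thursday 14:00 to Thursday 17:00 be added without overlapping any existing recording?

Percussion Soundcheck: ends Wednesday 18:00 at or before Dress Overdub starts Thursday 14:00 → clear.
Chamber Run-through: ends Wednesday 21:00 at or before Dress Overdub starts Thursday 14:00 → clear.
Chamber Rehearsal: ends Wednesday 23:00 at or before Dress Overdub starts Thursday 14:00 → clear.
Woodwind Rehearsal: starts Thursday 08:00 before Dress Overdub ends Thursday 17:00, and ends Thursday 16:00 after Dress Overdub starts Thursday 14:00 → overlap.
Strings Tracking: starts Thursday 16:00 before Dress Overdub ends Thursday 17:00, and ends Thursday 20:00 after Dress Overdub starts Thursday 14:00 → overlap.
Dress Overdub overlaps Woodwind Rehearsal, Strings Tracking.

No — it overlaps Strings Tracking, Woodwind Rehearsal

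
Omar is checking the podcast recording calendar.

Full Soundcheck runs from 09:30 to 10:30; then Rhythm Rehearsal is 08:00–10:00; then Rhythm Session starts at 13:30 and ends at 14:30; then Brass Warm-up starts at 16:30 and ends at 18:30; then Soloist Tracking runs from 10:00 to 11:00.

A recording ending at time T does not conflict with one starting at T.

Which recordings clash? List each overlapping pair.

Full Soundcheck & Rhythm Rehearsal, Full Soundcheck & Soloist Tracking

Check each pair: they overlap iff neither finishes before the other starts.
Sorted by start: Rhythm Rehearsal, Full Soundcheck, Soloist Tracking, Rhythm Session, Brass Warm-up.
Full Soundcheck starts before Rhythm Rehearsal ends → Rhythm Rehearsal and Full Soundcheck overlap.
Soloist Tracking starts exactly when Rhythm Rehearsal ends (back-to-back, no overlap) — done with Rhythm Rehearsal.
Soloist Tracking starts before Full Soundcheck ends → Full Soundcheck and Soloist Tracking overlap.
Rhythm Session starts after Full Soundcheck ends — done with Full Soundcheck.
Rhythm Session starts after Soloist Tracking ends — done with Soloist Tracking.
Brass Warm-up starts after Rhythm Session ends.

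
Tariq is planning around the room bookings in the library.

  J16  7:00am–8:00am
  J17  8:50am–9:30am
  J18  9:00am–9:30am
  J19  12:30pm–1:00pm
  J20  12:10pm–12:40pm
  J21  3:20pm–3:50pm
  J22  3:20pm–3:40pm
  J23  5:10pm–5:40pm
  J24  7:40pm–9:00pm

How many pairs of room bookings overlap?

Check each pair: they overlap iff neither finishes before the other starts.
Sorted by start: J16, J17, J18, J20, J19, J21, J22, J23, J24.
J17 starts after J16 ends, so nothing later overlaps J16 either.
J18 starts before J17 ends → J17 and J18 overlap.
J20 starts after J17 ends, so nothing later overlaps J17 either.
J20 starts after J18 ends, so nothing later overlaps J18 either.
J19 starts before J20 ends → J20 and J19 overlap.
J21 starts after J20 ends, so nothing later overlaps J20 either.
J21 starts after J19 ends, so nothing later overlaps J19 either.
J22 starts before J21 ends → J21 and J22 overlap.
J23 starts after J21 ends, so nothing later overlaps J21 either.
J23 starts after J22 ends, so nothing later overlaps J22 either.
J24 starts after J23 ends.
Overlapping pairs: J17 & J18, J19 & J20, J21 & J22 — 3 in total.

3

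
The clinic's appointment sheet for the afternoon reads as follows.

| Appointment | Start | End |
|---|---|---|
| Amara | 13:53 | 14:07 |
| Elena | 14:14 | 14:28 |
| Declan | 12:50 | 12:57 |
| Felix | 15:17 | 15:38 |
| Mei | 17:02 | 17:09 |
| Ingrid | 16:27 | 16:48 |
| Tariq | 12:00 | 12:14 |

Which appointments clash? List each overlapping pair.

Sorted by start: Tariq, Declan, Amara, Elena, Felix, Ingrid, Mei.
Declan starts after Tariq ends — done with Tariq.
Amara starts after Declan ends — done with Declan.
Elena starts after Amara ends — done with Amara.
Felix starts after Elena ends — done with Elena.
Ingrid starts after Felix ends — done with Felix.
Mei starts after Ingrid ends.

no conflicts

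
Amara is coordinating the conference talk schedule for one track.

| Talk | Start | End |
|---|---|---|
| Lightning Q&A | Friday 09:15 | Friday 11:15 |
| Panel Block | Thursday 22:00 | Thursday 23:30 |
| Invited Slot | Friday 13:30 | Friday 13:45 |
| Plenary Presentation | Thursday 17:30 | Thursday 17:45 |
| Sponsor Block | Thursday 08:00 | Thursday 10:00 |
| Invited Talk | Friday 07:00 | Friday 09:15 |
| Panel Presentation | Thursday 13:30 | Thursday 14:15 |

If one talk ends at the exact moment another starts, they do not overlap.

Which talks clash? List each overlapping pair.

no overlapping pairs

Check each pair: they overlap iff neither finishes before the other starts.
Sorted by start: Sponsor Block, Panel Presentation, Plenary Presentation, Panel Block, Invited Talk, Lightning Q&A, Invited Slot.
Panel Presentation starts after Sponsor Block ends; Sponsor Block is clear from here.
Plenary Presentation starts after Panel Presentation ends; Panel Presentation is clear from here.
Panel Block starts after Plenary Presentation ends; Plenary Presentation is clear from here.
Invited Talk starts after Panel Block ends; Panel Block is clear from here.
Lightning Q&A starts exactly when Invited Talk ends (back-to-back, no overlap); Invited Talk is clear from here.
Invited Slot starts after Lightning Q&A ends.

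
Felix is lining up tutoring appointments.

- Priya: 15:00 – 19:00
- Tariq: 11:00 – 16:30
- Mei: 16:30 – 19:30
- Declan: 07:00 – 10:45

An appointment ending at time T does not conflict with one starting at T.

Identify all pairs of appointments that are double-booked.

Mei & Priya, Priya & Tariq

Sorted by start: Declan, Tariq, Priya, Mei.
Tariq starts after Declan ends, so Declan has no further overlaps.
Priya starts before Tariq ends → Tariq and Priya overlap.
Mei starts exactly when Tariq ends (back-to-back, no overlap).
Mei starts before Priya ends → Priya and Mei overlap.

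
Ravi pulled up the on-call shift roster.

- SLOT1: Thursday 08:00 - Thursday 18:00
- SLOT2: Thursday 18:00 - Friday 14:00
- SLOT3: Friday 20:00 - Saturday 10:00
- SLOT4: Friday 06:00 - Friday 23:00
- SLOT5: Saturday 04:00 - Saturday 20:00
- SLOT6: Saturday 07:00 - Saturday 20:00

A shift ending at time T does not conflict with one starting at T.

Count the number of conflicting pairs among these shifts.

Two intervals overlap when each starts before the other ends.
Sorted by start: SLOT1, SLOT2, SLOT4, SLOT3, SLOT5, SLOT6.
SLOT2 starts exactly when SLOT1 ends (back-to-back, no overlap) — done with SLOT1.
SLOT4 starts before SLOT2 ends → SLOT2 and SLOT4 overlap.
SLOT3 starts after SLOT2 ends — done with SLOT2.
SLOT3 starts before SLOT4 ends → SLOT4 and SLOT3 overlap.
SLOT5 starts after SLOT4 ends — done with SLOT4.
SLOT5 starts before SLOT3 ends → SLOT3 and SLOT5 overlap.
SLOT6 starts before SLOT3 ends → SLOT3 and SLOT6 overlap.
SLOT6 starts before SLOT5 ends → SLOT5 and SLOT6 overlap.
Overlapping pairs: SLOT2 & SLOT4, SLOT3 & SLOT4, SLOT3 & SLOT5, SLOT3 & SLOT6, SLOT5 & SLOT6 — 5 in total.

5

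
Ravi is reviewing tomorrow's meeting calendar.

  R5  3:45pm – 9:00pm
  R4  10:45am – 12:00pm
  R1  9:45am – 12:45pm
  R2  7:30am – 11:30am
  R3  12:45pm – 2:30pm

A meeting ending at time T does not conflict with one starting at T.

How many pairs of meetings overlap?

Sorted by start: R2, R1, R4, R3, R5.
R1 starts before R2 ends → R2 and R1 overlap.
R4 starts before R2 ends → R2 and R4 overlap.
R3 starts after R2 ends, so R2 has no further overlaps.
R4 starts before R1 ends → R1 and R4 overlap.
R3 starts exactly when R1 ends (back-to-back, no overlap), so R1 has no further overlaps.
R3 starts after R4 ends, so R4 has no further overlaps.
R5 starts after R3 ends.
Overlapping pairs: R1 & R2, R1 & R4, R2 & R4 — 3 in total.

3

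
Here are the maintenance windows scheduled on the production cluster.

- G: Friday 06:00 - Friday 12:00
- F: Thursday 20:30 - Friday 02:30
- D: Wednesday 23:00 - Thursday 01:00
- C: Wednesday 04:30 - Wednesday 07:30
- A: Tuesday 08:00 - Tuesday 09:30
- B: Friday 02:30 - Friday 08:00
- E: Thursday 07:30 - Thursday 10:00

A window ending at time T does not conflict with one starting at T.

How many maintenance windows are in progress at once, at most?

2

Sort all start/end points and keep a running count:
Tuesday 08:00 start A → 1
Tuesday 09:30 end A → 0
Wednesday 04:30 start C → 1
Wednesday 07:30 end C → 0
Wednesday 23:00 start D → 1
Thursday 01:00 end D → 0
Thursday 07:30 start E → 1
Thursday 10:00 end E → 0
Thursday 20:30 start F → 1
Friday 02:30 end F → 0
Friday 02:30 start B → 1
Friday 06:00 start G → 2
Friday 08:00 end B → 1
Friday 12:00 end G → 0
Peak is 2, at Friday 06:00 (B, G).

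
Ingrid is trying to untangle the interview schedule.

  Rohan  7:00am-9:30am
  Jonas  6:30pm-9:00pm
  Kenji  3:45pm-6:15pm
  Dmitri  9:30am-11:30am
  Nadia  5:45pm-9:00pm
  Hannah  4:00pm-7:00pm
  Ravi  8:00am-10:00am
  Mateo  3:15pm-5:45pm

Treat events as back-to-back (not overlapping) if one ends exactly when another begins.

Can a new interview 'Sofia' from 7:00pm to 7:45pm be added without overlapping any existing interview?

No — it overlaps Jonas, Nadia

Rohan: ends 9:30am at or before Sofia starts 7:00pm → clear.
Ravi: ends 10:00am at or before Sofia starts 7:00pm → clear.
Dmitri: ends 11:30am at or before Sofia starts 7:00pm → clear.
Mateo: ends 5:45pm at or before Sofia starts 7:00pm → clear.
Kenji: ends 6:15pm at or before Sofia starts 7:00pm → clear.
Hannah: ends 7:00pm at or before Sofia starts 7:00pm → clear.
Nadia: starts 5:45pm before Sofia ends 7:45pm, and ends 9:00pm after Sofia starts 7:00pm → overlap.
Jonas: starts 6:30pm before Sofia ends 7:45pm, and ends 9:00pm after Sofia starts 7:00pm → overlap.
Sofia overlaps Jonas, Nadia.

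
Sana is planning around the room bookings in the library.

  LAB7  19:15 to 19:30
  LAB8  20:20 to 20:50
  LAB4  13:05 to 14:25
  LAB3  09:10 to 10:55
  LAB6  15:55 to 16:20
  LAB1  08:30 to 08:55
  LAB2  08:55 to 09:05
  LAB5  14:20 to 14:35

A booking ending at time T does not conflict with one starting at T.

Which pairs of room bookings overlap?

Two intervals overlap when each starts before the other ends.
Sorted by start: LAB1, LAB2, LAB3, LAB4, LAB5, LAB6, LAB7, LAB8.
LAB2 starts exactly when LAB1 ends (back-to-back, no overlap), so nothing later overlaps LAB1 either.
LAB3 starts after LAB2 ends, so nothing later overlaps LAB2 either.
LAB4 starts after LAB3 ends, so nothing later overlaps LAB3 either.
LAB5 starts before LAB4 ends → LAB4 and LAB5 overlap.
LAB6 starts after LAB4 ends, so nothing later overlaps LAB4 either.
LAB6 starts after LAB5 ends, so nothing later overlaps LAB5 either.
LAB7 starts after LAB6 ends, so nothing later overlaps LAB6 either.
LAB8 starts after LAB7 ends.

LAB4 & LAB5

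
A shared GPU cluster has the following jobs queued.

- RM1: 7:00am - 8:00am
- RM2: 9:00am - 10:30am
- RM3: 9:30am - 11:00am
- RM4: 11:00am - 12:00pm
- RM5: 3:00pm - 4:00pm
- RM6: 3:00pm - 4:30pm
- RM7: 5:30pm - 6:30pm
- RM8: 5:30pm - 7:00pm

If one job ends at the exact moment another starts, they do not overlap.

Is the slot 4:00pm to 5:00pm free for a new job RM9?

RM1: ends 8:00am at or before RM9 starts 4:00pm → clear.
RM2: ends 10:30am at or before RM9 starts 4:00pm → clear.
RM3: ends 11:00am at or before RM9 starts 4:00pm → clear.
RM4: ends 12:00pm at or before RM9 starts 4:00pm → clear.
RM5: ends 4:00pm at or before RM9 starts 4:00pm → clear.
RM6: starts 3:00pm before RM9 ends 5:00pm, and ends 4:30pm after RM9 starts 4:00pm → overlap.
RM7: starts 5:30pm at or after RM9 ends 5:00pm → clear.
RM8: starts 5:30pm at or after RM9 ends 5:00pm → clear.
RM9 overlaps RM6.

No — it overlaps RM6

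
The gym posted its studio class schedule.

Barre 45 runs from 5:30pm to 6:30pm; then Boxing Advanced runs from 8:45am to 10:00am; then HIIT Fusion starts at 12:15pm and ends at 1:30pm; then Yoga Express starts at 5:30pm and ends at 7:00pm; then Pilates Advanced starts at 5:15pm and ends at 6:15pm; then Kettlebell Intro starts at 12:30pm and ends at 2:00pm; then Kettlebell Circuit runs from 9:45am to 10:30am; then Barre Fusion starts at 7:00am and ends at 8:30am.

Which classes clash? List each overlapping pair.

Sorted by start: Barre Fusion, Boxing Advanced, Kettlebell Circuit, HIIT Fusion, Kettlebell Intro, Pilates Advanced, Yoga Express, Barre 45.
Boxing Advanced starts after Barre Fusion ends; Barre Fusion is clear from here.
Kettlebell Circuit starts before Boxing Advanced ends → Boxing Advanced and Kettlebell Circuit overlap.
HIIT Fusion starts after Boxing Advanced ends; Boxing Advanced is clear from here.
HIIT Fusion starts after Kettlebell Circuit ends; Kettlebell Circuit is clear from here.
Kettlebell Intro starts before HIIT Fusion ends → HIIT Fusion and Kettlebell Intro overlap.
Pilates Advanced starts after HIIT Fusion ends; HIIT Fusion is clear from here.
Pilates Advanced starts after Kettlebell Intro ends; Kettlebell Intro is clear from here.
Yoga Express starts before Pilates Advanced ends → Pilates Advanced and Yoga Express overlap.
Barre 45 starts before Pilates Advanced ends → Pilates Advanced and Barre 45 overlap.
Barre 45 starts before Yoga Express ends → Yoga Express and Barre 45 overlap.

Barre 45 & Pilates Advanced, Barre 45 & Yoga Express, Boxing Advanced & Kettlebell Circuit, HIIT Fusion & Kettlebell Intro, Pilates Advanced & Yoga Express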